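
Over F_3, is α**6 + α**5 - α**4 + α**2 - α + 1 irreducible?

Yes

Write m(α) = α**6 + α**5 - α**4 + α**2 - α + 1.
Check for roots in F_3: m(0) = 1; m(1) = 2; m(2) = 2.
No roots, so no linear factors.
Monic irreducibles of degree 2 over GF(3): α**2 + 1, α**2 + α - 1, α**2 - α - 1.
None of them divide m (all give nonzero remainder).
Degree-3 irreducible divisors: test the 8 monic irreducibles of degree 3 over GF(3).
None of them divide m (all give nonzero remainder).
No irreducible factor of degree ≤ 3 exists, so m is irreducible over GF(3).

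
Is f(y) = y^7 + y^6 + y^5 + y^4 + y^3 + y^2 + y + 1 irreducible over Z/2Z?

Check for roots in Z/2Z: f(0) = 1; f(1) = 0 → root.
f(1) = 0, so (y − 1) divides f(y); f is reducible.

No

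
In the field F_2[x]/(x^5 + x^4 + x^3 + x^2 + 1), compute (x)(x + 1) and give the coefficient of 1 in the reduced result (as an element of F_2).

0

Multiply in F_2[x]: (x)·(x + 1) = x^2 + x.
Reduced: x^2 + x.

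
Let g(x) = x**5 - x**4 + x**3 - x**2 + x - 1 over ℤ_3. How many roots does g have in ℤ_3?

2

Evaluate at each of the 3 elements of ℤ_3:
g(0) = 2; g(1) = 0 → root; g(2) = 0 → root.
Roots: {1, 2}.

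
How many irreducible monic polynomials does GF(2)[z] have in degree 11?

186

Gauss's count: N_{2}(11) = (1/11) Σ_{d|11} μ(11/d)·2^d.
Divisors of 11: 1, 11; μ(11/d) for each: -1, 1.
Σ = − 2^1 + 2^11 = 2046.
N = 2046/11 = 186.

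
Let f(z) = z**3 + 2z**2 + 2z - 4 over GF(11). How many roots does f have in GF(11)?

1

Evaluate at each of the 11 elements of GF(11):
f(0) = 7; f(1) = 1; f(2) = 5; f(3) = 3; f(4) = 1; f(5) = 5; f(6) = 10; f(7) = 0 → root; f(8) = 3; f(9) = 3; f(10) = 6.
Roots: {7}.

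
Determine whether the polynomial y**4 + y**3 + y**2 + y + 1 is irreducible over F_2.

Write g(y) = y**4 + y**3 + y**2 + y + 1.
Check for roots in F_2: g(0) = 1; g(1) = 1.
No roots, so no linear factors.
Monic irreducibles of degree 2 over GF(2): y**2 + y + 1.
None of them divide g (all give nonzero remainder).
No irreducible factor of degree ≤ 2 exists, so g is irreducible over GF(2).

Yes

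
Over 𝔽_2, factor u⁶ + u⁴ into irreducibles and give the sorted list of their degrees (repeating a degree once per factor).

1, 1, 1, 1, 1, 1

Write g(u) = u⁶ + u⁴.
Roots in 𝔽_2: g(0) = 0 → root; g(1) = 0 → root.
Linear factors from roots: (u), (u + 1).
Complete factorization: g(u) = (u + 1)^2·(u)^4.
Factor degrees with multiplicity: 1 + 1 + 1 + 1 + 1 + 1 = 6.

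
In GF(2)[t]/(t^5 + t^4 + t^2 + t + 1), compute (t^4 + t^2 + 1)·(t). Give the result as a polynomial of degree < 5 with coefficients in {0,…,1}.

Multiply in GF(2)[t]: (t^4 + t^2 + 1)·(t) = t^5 + t^3 + t.
Reduce using t^5 ≡ t^4 + t^2 + t + 1 (mod t^5 + t^4 + t^2 + t + 1).
Reduced: t^4 + t^3 + t^2 + 1.

t^4 + t^3 + t^2 + 1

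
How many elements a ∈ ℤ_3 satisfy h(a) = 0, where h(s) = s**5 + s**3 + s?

3

Evaluate at each of the 3 elements of ℤ_3:
h(0) = 0 → root; h(1) = 0 → root; h(2) = 0 → root.
Roots: {0, 1, 2}.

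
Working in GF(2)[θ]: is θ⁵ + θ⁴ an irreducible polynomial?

Write g(θ) = θ⁵ + θ⁴.
Check for roots in GF(2): g(0) = 0 → root; g(1) = 0 → root.
g(0) = 0, so (θ) divides g(θ); g is reducible.

No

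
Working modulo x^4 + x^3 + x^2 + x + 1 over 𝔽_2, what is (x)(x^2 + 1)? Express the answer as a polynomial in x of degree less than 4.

Multiply in 𝔽_2[x]: (x)·(x^2 + 1) = x^3 + x.
Reduced: x^3 + x.

x^3 + x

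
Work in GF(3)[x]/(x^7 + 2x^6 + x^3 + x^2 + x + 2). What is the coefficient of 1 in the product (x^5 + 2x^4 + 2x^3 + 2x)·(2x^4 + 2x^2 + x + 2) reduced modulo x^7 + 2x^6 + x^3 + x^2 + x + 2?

Multiply in GF(3)[x]: (x^5 + 2x^4 + 2x^3 + 2x)·(2x^4 + 2x^2 + x + 2) = 2x^9 + x^8 + 2x^6 + 2x^3 + 2x^2 + x.
Reduce using x^7 ≡ x^6 + 2x^3 + 2x^2 + 2x + 1 (mod x^7 + 2x^6 + x^3 + x^2 + x + 2).
Reduced: 2x^6 + x^5 + x^4 + x^2 + x.

0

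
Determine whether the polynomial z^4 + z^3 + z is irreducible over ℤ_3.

No

Write g(z) = z^4 + z^3 + z.
Check for roots in ℤ_3: g(0) = 0 → root; g(1) = 0 → root; g(2) = 2.
g(0) = 0, so (z) divides g(z); g is reducible.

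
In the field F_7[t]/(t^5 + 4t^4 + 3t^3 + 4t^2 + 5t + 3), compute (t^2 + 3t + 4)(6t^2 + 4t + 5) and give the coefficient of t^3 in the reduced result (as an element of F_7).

Multiply in F_7[t]: (t^2 + 3t + 4)·(6t^2 + 4t + 5) = 6t^4 + t^3 + 6t^2 + 3t + 6.
Reduced: 6t^4 + t^3 + 6t^2 + 3t + 6.

1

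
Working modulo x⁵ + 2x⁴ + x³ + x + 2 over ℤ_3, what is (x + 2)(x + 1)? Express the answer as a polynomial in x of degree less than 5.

Multiply in ℤ_3[x]: (x + 2)·(x + 1) = x² + 2.
Reduced: x² + 2.

x^2 + 2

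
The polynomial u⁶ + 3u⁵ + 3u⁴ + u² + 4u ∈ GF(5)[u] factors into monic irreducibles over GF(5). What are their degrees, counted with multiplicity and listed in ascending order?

Write g(u) = u⁶ + 3u⁵ + 3u⁴ + u² + 4u.
Roots in GF(5): g(0) = 0 → root; g(1) = 2; g(2) = 0 → root; g(3) = 2; g(4) = 3.
Linear factors from roots: (u), (u + 3).
Complete factorization: g(u) = (u)·(u + 3)·(u⁴ + 3u² + u + 3).
Factor degrees with multiplicity: 1 + 1 + 4 = 6.

1, 1, 4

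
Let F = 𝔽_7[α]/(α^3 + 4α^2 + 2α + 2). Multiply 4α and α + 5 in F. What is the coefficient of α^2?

4

Multiply in 𝔽_7[α]: (4α)·(α + 5) = 4α^2 + 6α.
Reduced: 4α^2 + 6α.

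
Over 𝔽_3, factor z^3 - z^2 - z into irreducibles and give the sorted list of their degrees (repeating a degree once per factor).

1, 2

Write g(z) = z^3 - z^2 - z.
Roots in 𝔽_3: g(0) = 0 → root; g(1) = 2; g(2) = 2.
Linear factors from roots: (z).
Complete factorization: g(z) = (z)·(z^2 - z - 1).
Factor degrees with multiplicity: 1 + 2 = 3.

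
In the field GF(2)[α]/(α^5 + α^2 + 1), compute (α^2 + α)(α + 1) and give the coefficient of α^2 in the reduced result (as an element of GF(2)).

0

Multiply in GF(2)[α]: (α^2 + α)·(α + 1) = α^3 + α.
Reduced: α^3 + α.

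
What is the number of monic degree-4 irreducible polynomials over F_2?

x^(2^4) − x is the product of all monic irreducibles of degree dividing 4; Möbius inversion gives N = (1/4) Σ μ(4/d)·2^d.
Divisors of 4: 1, 2, 4; μ(4/d) for each: 0, -1, 1.
Σ = − 2^2 + 2^4 = 12.
N = 12/4 = 3.

3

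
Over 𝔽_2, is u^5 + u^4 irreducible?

Write g(u) = u^5 + u^4.
Check for roots in 𝔽_2: g(0) = 0 → root; g(1) = 0 → root.
g(0) = 0, so (u) divides g(u); g is reducible.

No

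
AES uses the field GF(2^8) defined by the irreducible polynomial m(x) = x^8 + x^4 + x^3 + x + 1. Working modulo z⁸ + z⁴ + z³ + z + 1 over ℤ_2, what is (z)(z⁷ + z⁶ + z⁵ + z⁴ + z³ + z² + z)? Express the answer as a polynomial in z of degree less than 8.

Multiply in ℤ_2[z]: (z)·(z⁷ + z⁶ + z⁵ + z⁴ + z³ + z² + z) = z⁸ + z⁷ + z⁶ + z⁵ + z⁴ + z³ + z².
Reduce using z⁸ ≡ z⁴ + z³ + z + 1 (mod z⁸ + z⁴ + z³ + z + 1).
Reduced: z⁷ + z⁶ + z⁵ + z² + z + 1.

z^7 + z^6 + z^5 + z^2 + z + 1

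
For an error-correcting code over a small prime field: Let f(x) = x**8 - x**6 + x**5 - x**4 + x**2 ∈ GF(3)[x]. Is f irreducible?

Check for roots in GF(3): f(0) = 0 → root; f(1) = 1; f(2) = 2.
f(0) = 0, so (x) divides f(x); f is reducible.

No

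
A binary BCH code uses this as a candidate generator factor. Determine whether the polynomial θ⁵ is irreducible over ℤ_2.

Write g(θ) = θ⁵.
Check for roots in ℤ_2: g(0) = 0 → root; g(1) = 1.
g(0) = 0, so (θ) divides g(θ); g is reducible.

No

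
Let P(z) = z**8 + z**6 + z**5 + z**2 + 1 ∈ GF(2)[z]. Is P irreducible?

Yes

Check for roots in GF(2): P(0) = 1; P(1) = 1.
No roots, so no linear factors.
Monic irreducibles of degree 2 over GF(2): z**2 + z + 1.
None of them divide P (all give nonzero remainder).
Monic irreducibles of degree 3 over GF(2): z**3 + z + 1, z**3 + z**2 + 1.
None of them divide P (all give nonzero remainder).
Monic irreducibles of degree 4 over GF(2): z**4 + z + 1, z**4 + z**3 + 1, z**4 + z**3 + z**2 + z + 1.
None of them divide P (all give nonzero remainder).
No irreducible factor of degree ≤ 4 exists, so P is irreducible over GF(2).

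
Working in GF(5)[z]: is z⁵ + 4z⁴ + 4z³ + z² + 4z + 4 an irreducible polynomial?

No

Write h(z) = z⁵ + 4z⁴ + 4z³ + z² + 4z + 4.
Check for roots in GF(5): h(0) = 4; h(1) = 3; h(2) = 4; h(3) = 0 → root; h(4) = 0 → root.
h(3) = 0, so (z − 3) divides h(z); h is reducible.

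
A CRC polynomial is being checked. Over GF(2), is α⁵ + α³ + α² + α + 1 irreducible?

Write P(α) = α⁵ + α³ + α² + α + 1.
Check for roots in GF(2): P(0) = 1; P(1) = 1.
No roots, so no linear factors.
Monic irreducibles of degree 2 over GF(2): α² + α + 1.
None of them divide P (all give nonzero remainder).
No irreducible factor of degree ≤ 2 exists, so P is irreducible over GF(2).

Yes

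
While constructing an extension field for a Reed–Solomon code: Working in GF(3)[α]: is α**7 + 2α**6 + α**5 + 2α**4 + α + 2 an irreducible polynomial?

Write P(α) = α**7 + 2α**6 + α**5 + 2α**4 + α + 2.
Check for roots in GF(3): P(0) = 2; P(1) = 0 → root; P(2) = 0 → root.
P(1) = 0, so (α − 1) divides P(α); P is reducible.

No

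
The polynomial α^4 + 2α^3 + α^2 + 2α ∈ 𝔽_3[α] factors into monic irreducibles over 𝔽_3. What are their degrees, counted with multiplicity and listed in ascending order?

Write h(α) = α^4 + 2α^3 + α^2 + 2α.
Roots in 𝔽_3: h(0) = 0 → root; h(1) = 0 → root; h(2) = 1.
Linear factors from roots: (α), (α + 2).
Complete factorization: h(α) = (α)·(α + 2)·(α^2 + 1).
Factor degrees with multiplicity: 1 + 1 + 2 = 4.

1, 1, 2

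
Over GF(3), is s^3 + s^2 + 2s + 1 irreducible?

Yes

Write f(s) = s^3 + s^2 + 2s + 1.
Check for roots in GF(3): f(0) = 1; f(1) = 2; f(2) = 2.
No roots. A degree-3 polynomial over a field with no linear factor is irreducible.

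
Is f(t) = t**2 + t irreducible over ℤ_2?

Check for roots in ℤ_2: f(0) = 0 → root; f(1) = 0 → root.
f(0) = 0, so (t) divides f(t); f is reducible.

No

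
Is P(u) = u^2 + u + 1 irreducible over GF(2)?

Yes

Check for roots in GF(2): P(0) = 1; P(1) = 1.
No roots. A degree-2 polynomial over a field with no linear factor is irreducible.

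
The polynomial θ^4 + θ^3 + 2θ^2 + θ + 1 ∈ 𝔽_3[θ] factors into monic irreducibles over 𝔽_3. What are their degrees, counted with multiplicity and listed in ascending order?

Write g(θ) = θ^4 + θ^3 + 2θ^2 + θ + 1.
Roots in 𝔽_3: g(0) = 1; g(1) = 0 → root; g(2) = 2.
Linear factors from roots: (θ + 2).
Complete factorization: g(θ) = (θ + 2)^2·(θ^2 + 1).
Factor degrees with multiplicity: 1 + 1 + 2 = 4.

1, 1, 2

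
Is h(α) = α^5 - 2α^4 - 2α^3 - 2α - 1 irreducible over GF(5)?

No

Check for roots in GF(5): h(0) = 4; h(1) = 4; h(2) = 4; h(3) = 0 → root; h(4) = 0 → root.
h(3) = 0, so (α − 3) divides h(α); h is reducible.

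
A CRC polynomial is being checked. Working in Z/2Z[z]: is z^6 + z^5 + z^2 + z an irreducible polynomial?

Write g(z) = z^6 + z^5 + z^2 + z.
Check for roots in Z/2Z: g(0) = 0 → root; g(1) = 0 → root.
g(0) = 0, so (z) divides g(z); g is reducible.

No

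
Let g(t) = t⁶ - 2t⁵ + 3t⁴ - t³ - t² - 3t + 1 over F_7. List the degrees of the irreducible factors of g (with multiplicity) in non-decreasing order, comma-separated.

Complete factorization: g(t) = (t⁶ - 2t⁵ + 3t⁴ - t³ - t² - 3t + 1).
Factor degrees with multiplicity: 6 = 6.

6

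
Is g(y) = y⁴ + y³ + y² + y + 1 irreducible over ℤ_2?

Yes

Check for roots in ℤ_2: g(0) = 1; g(1) = 1.
No roots, so no linear factors.
Monic irreducibles of degree 2 over GF(2): y² + y + 1.
None of them divide g (all give nonzero remainder).
No irreducible factor of degree ≤ 2 exists, so g is irreducible over GF(2).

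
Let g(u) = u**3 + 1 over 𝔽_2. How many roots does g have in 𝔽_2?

Evaluate at each of the 2 elements of 𝔽_2:
g(0) = 1; g(1) = 0 → root.
Roots: {1}.

1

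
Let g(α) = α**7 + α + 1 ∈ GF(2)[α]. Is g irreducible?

Check for roots in GF(2): g(0) = 1; g(1) = 1.
No roots, so no linear factors.
Monic irreducibles of degree 2 over GF(2): α**2 + α + 1.
None of them divide g (all give nonzero remainder).
Monic irreducibles of degree 3 over GF(2): α**3 + α + 1, α**3 + α**2 + 1.
None of them divide g (all give nonzero remainder).
No irreducible factor of degree ≤ 3 exists, so g is irreducible over GF(2).

Yes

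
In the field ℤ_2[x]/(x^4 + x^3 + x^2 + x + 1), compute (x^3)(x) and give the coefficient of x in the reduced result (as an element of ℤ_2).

1

Multiply in ℤ_2[x]: (x^3)·(x) = x^4.
Reduce using x^4 ≡ x^3 + x^2 + x + 1 (mod x^4 + x^3 + x^2 + x + 1).
Reduced: x^3 + x^2 + x + 1.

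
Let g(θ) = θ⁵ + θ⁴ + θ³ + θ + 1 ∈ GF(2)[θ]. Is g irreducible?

Check for roots in GF(2): g(0) = 1; g(1) = 1.
No roots, so no linear factors.
Monic irreducibles of degree 2 over GF(2): θ² + θ + 1.
None of them divide g (all give nonzero remainder).
No irreducible factor of degree ≤ 2 exists, so g is irreducible over GF(2).

Yes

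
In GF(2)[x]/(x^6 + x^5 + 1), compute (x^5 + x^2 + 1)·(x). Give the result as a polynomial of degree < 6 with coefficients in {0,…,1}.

x^5 + x^3 + x + 1

Multiply in GF(2)[x]: (x^5 + x^2 + 1)·(x) = x^6 + x^3 + x.
Reduce using x^6 ≡ x^5 + 1 (mod x^6 + x^5 + 1).
Reduced: x^5 + x^3 + x + 1.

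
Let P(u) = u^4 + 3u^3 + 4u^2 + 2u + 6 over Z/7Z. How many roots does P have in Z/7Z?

1

Evaluate at each of the 7 elements of Z/7Z:
P(0) = 6; P(1) = 2; P(2) = 3; P(3) = 0 → root; P(4) = 1; P(5) = 3; P(6) = 6.
Roots: {3}.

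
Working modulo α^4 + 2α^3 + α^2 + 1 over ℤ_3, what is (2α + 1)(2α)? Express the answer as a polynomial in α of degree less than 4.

Multiply in ℤ_3[α]: (2α + 1)·(2α) = α^2 + 2α.
Reduced: α^2 + 2α.

α^2 + 2α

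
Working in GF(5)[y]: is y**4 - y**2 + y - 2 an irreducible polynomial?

Write f(y) = y**4 - y**2 + y - 2.
Check for roots in GF(5): f(0) = 3; f(1) = 4; f(2) = 2; f(3) = 3; f(4) = 2.
No roots, so no linear factors.
Degree-2 irreducible divisors: test the 10 monic irreducibles of degree 2 over GF(5).
None of them divide f (all give nonzero remainder).
No irreducible factor of degree ≤ 2 exists, so f is irreducible over GF(5).

Yes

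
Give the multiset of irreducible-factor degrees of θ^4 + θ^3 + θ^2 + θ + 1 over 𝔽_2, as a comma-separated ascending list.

Write h(θ) = θ^4 + θ^3 + θ^2 + θ + 1.
Roots in 𝔽_2: h(0) = 1; h(1) = 1.
Complete factorization: h(θ) = (θ^4 + θ^3 + θ^2 + θ + 1).
Factor degrees with multiplicity: 4 = 4.

4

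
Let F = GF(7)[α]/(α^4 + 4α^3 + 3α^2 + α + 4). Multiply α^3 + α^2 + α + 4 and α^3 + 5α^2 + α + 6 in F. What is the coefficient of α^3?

Multiply in GF(7)[α]: (α^3 + α^2 + α + 4)·(α^3 + 5α^2 + α + 6) = α^6 + 6α^5 + 2α^3 + 6α^2 + 3α + 3.
Reduce using α^4 ≡ 3α^3 + 4α^2 + 6α + 3 (mod α^4 + 4α^3 + 3α^2 + α + 4).
Reduced: 4α^3 + 5α^2 + 6α + 5.

4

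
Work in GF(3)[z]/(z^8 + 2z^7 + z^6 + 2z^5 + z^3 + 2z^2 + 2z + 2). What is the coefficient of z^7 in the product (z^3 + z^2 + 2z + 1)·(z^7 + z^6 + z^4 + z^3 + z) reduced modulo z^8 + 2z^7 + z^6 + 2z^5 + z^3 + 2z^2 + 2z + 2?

Multiply in GF(3)[z]: (z^3 + z^2 + 2z + 1)·(z^7 + z^6 + z^4 + z^3 + z) = z^10 + 2z^9 + z^7 + z^4 + 2z^3 + 2z^2 + z.
Reduce using z^8 ≡ z^7 + 2z^6 + z^5 + 2z^3 + z^2 + z + 1 (mod z^8 + 2z^7 + z^6 + 2z^5 + z^3 + 2z^2 + 2z + 2).
Reduced: z^7 + z^6 + z^5 + 2z^4 + z^3 + 2z^2 + 2.

1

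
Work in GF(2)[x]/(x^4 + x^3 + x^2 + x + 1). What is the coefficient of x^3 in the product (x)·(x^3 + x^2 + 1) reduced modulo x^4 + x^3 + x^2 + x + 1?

0

Multiply in GF(2)[x]: (x)·(x^3 + x^2 + 1) = x^4 + x^3 + x.
Reduce using x^4 ≡ x^3 + x^2 + x + 1 (mod x^4 + x^3 + x^2 + x + 1).
Reduced: x^2 + 1.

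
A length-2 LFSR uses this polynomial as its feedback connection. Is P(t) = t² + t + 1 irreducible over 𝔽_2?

Check for roots in 𝔽_2: P(0) = 1; P(1) = 1.
No roots. A degree-2 polynomial over a field with no linear factor is irreducible.

Yes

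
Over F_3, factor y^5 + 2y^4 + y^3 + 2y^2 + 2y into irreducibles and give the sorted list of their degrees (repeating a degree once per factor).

Write g(y) = y^5 + 2y^4 + y^3 + 2y^2 + 2y.
Roots in F_3: g(0) = 0 → root; g(1) = 2; g(2) = 0 → root.
Linear factors from roots: (y), (y + 1).
Complete factorization: g(y) = (y)·(y + 1)·(y^3 + y^2 + 2).
Factor degrees with multiplicity: 1 + 1 + 3 = 5.

1, 1, 3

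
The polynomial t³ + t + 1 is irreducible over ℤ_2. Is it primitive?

Yes

Write f(t) = t³ + t + 1.
|GF(2^3)^×| = 2^3 − 1 = 7. Prime factorization: 7 = 7.
f is primitive ⇔ t has order 7 in GF(2)[t]/(f), i.e. t^(7/q) ≠ 1 for each prime q | 7.
t^(1) mod f = t.
None equal 1, so t has full order 7; f is primitive.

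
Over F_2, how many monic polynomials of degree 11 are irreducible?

The number of monic irreducibles of degree 11 over GF(2) is (1/11)·Σ_{d∣11} μ(11/d) 2^d.
Divisors of 11: 1, 11; μ(11/d) for each: -1, 1.
Σ = − 2^1 + 2^11 = 2046.
N = 2046/11 = 186.

186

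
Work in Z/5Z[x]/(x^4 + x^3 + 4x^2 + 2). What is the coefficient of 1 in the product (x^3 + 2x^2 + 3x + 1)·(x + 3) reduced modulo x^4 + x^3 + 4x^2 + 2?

Multiply in Z/5Z[x]: (x^3 + 2x^2 + 3x + 1)·(x + 3) = x^4 + 4x^2 + 3.
Reduce using x^4 ≡ 4x^3 + x^2 + 3 (mod x^4 + x^3 + 4x^2 + 2).
Reduced: 4x^3 + 1.

1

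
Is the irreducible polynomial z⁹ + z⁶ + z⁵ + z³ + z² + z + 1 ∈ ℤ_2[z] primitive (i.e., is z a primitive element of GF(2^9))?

Write f(z) = z⁹ + z⁶ + z⁵ + z³ + z² + z + 1.
|GF(2^9)^×| = 2^9 − 1 = 511. Prime factorization: 511 = 7·73.
f is primitive ⇔ z has order 511 in GF(2)[z]/(f), i.e. z^(511/q) ≠ 1 for each prime q | 511.
z^(73) mod f = z⁵ + z⁴ + z³ + z + 1.
z^(7) mod f = z⁷.
None equal 1, so z has full order 511; f is primitive.

Yes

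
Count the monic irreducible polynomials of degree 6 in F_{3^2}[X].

88440

By the necklace-counting formula, N_9(6) = (1/6) Σ_{d|6} μ(6/d)·9^d.
Divisors of 6: 1, 2, 3, 6; μ(6/d) for each: 1, -1, -1, 1.
Σ = 9^1 − 9^2 − 9^3 + 9^6 = 530640.
N = 530640/6 = 88440.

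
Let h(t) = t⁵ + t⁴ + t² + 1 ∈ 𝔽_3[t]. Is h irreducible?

Yes

Check for roots in 𝔽_3: h(0) = 1; h(1) = 1; h(2) = 2.
No roots, so no linear factors.
Monic irreducibles of degree 2 over GF(3): t² + 1, t² + t + 2, t² + 2t + 2.
None of them divide h (all give nonzero remainder).
No irreducible factor of degree ≤ 2 exists, so h is irreducible over GF(3).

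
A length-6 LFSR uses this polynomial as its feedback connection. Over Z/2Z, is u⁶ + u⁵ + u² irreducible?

Write P(u) = u⁶ + u⁵ + u².
Check for roots in Z/2Z: P(0) = 0 → root; P(1) = 1.
P(0) = 0, so (u) divides P(u); P is reducible.

No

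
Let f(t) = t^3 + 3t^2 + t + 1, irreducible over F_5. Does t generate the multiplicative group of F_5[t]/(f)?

|GF(5^3)^×| = 5^3 − 1 = 124. Prime factorization: 124 = 2^2·31.
f is primitive ⇔ t has order 124 in GF(5)[t]/(f), i.e. t^(124/q) ≠ 1 for each prime q | 124.
t^(62) mod f = 1
t^(4) mod f = 3t^2 + 2t + 3.
Since t^(62) = 1, the order of t divides 62 < 124; not primitive.

No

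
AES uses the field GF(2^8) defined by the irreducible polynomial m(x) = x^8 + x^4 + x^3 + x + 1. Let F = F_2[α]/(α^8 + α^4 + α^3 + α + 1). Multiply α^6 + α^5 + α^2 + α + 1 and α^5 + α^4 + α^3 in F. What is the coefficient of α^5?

1

Multiply in F_2[α]: (α^6 + α^5 + α^2 + α + 1)·(α^5 + α^4 + α^3) = α^11 + α^8 + α^7 + α^5 + α^3.
Reduce using α^8 ≡ α^4 + α^3 + α + 1 (mod α^8 + α^4 + α^3 + α + 1).
Reduced: α^6 + α^5 + α^3 + α + 1.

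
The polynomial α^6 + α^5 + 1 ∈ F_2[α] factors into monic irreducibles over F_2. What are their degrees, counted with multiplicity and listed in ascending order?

6

Write h(α) = α^6 + α^5 + 1.
Roots in F_2: h(0) = 1; h(1) = 1.
Complete factorization: h(α) = (α^6 + α^5 + 1).
Factor degrees with multiplicity: 6 = 6.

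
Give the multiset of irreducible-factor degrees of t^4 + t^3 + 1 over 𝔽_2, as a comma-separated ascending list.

4

Write g(t) = t^4 + t^3 + 1.
Roots in 𝔽_2: g(0) = 1; g(1) = 1.
Complete factorization: g(t) = (t^4 + t^3 + 1).
Factor degrees with multiplicity: 4 = 4.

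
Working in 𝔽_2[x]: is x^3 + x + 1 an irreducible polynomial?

Yes

Write h(x) = x^3 + x + 1.
Check for roots in 𝔽_2: h(0) = 1; h(1) = 1.
No roots. A degree-3 polynomial over a field with no linear factor is irreducible.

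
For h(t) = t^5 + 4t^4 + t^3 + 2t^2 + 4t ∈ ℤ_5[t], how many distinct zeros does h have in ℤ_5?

Evaluate at each of the 5 elements of ℤ_5:
h(0) = 0 → root; h(1) = 2; h(2) = 0 → root; h(3) = 4; h(4) = 0 → root.
Roots: {0, 2, 4}.

3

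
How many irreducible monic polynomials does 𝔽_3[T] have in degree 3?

8

Gauss's count: N_{3}(3) = (1/3) Σ_{d|3} μ(3/d)·3^d.
Divisors of 3: 1, 3; μ(3/d) for each: -1, 1.
Σ = − 3^1 + 3^3 = 24.
N = 24/3 = 8.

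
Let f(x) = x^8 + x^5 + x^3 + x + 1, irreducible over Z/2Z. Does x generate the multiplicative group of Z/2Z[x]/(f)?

|GF(2^8)^×| = 2^8 − 1 = 255. Prime factorization: 255 = 3·5·17.
f is primitive ⇔ x has order 255 in GF(2)[x]/(f), i.e. x^(255/q) ≠ 1 for each prime q | 255.
x^(85) mod f = x^7 + x^6 + x^5 + x^3 + x + 1.
x^(51) mod f = x^4 + x + 1.
x^(15) mod f = x^7 + x^6 + x^5 + 1.
None equal 1, so x has full order 255; f is primitive.

Yes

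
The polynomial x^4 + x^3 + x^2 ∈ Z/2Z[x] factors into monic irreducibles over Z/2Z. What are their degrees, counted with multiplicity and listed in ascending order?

1, 1, 2

Write f(x) = x^4 + x^3 + x^2.
Roots in Z/2Z: f(0) = 0 → root; f(1) = 1.
Linear factors from roots: (x).
Complete factorization: f(x) = (x)^2·(x^2 + x + 1).
Factor degrees with multiplicity: 1 + 1 + 2 = 4.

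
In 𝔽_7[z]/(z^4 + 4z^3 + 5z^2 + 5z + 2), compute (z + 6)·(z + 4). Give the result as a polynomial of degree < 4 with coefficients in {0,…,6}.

Multiply in 𝔽_7[z]: (z + 6)·(z + 4) = z^2 + 3z + 3.
Reduced: z^2 + 3z + 3.

z^2 + 3z + 3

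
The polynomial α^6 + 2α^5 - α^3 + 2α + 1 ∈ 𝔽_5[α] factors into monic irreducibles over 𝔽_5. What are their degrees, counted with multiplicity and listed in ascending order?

1, 1, 1, 1, 2

Write f(α) = α^6 + 2α^5 - α^3 + 2α + 1.
Roots in 𝔽_5: f(0) = 1; f(1) = 0 → root; f(2) = 0 → root; f(3) = 0 → root; f(4) = 4.
Linear factors from roots: (α - 1), (α - 2), (α + 2).
Complete factorization: f(α) = (α + 2)·(α - 2)·(α - 1)^2·(α^2 - α + 1).
Factor degrees with multiplicity: 1 + 1 + 1 + 1 + 2 = 6.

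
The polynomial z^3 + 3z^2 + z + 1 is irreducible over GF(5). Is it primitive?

No

Write f(z) = z^3 + 3z^2 + z + 1.
|GF(5^3)^×| = 5^3 − 1 = 124. Prime factorization: 124 = 2^2·31.
f is primitive ⇔ z has order 124 in GF(5)[z]/(f), i.e. z^(124/q) ≠ 1 for each prime q | 124.
z^(62) mod f = 1
z^(4) mod f = 3z^2 + 2z + 3.
Since z^(62) = 1, the order of z divides 62 < 124; not primitive.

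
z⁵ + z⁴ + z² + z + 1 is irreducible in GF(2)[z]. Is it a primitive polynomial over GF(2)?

Write f(z) = z⁵ + z⁴ + z² + z + 1.
|GF(2^5)^×| = 2^5 − 1 = 31. Prime factorization: 31 = 31.
f is primitive ⇔ z has order 31 in GF(2)[z]/(f), i.e. z^(31/q) ≠ 1 for each prime q | 31.
z^(1) mod f = z.
None equal 1, so z has full order 31; f is primitive.

Yes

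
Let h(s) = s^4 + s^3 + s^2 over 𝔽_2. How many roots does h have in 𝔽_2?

1

Evaluate at each of the 2 elements of 𝔽_2:
h(0) = 0 → root; h(1) = 1.
Roots: {0}.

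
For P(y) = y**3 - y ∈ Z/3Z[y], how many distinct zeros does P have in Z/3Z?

Evaluate at each of the 3 elements of Z/3Z:
P(0) = 0 → root; P(1) = 0 → root; P(2) = 0 → root.
Roots: {0, 1, 2}.

3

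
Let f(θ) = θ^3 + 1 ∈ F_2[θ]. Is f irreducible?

Check for roots in F_2: f(0) = 1; f(1) = 0 → root.
f(1) = 0, so (θ − 1) divides f(θ); f is reducible.

No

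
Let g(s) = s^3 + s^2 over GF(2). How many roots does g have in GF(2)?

2

Evaluate at each of the 2 elements of GF(2):
g(0) = 0 → root; g(1) = 0 → root.
Roots: {0, 1}.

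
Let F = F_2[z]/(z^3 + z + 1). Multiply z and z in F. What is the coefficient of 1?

Multiply in F_2[z]: (z)·(z) = z^2.
Reduced: z^2.

0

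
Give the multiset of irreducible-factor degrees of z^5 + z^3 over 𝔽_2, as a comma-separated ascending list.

1, 1, 1, 1, 1

Write g(z) = z^5 + z^3.
Roots in 𝔽_2: g(0) = 0 → root; g(1) = 0 → root.
Linear factors from roots: (z), (z + 1).
Complete factorization: g(z) = (z + 1)^2·(z)^3.
Factor degrees with multiplicity: 1 + 1 + 1 + 1 + 1 = 5.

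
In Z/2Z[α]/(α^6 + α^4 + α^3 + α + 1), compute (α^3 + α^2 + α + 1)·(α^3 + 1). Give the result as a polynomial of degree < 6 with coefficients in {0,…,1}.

α^5 + α^3 + α^2

Multiply in Z/2Z[α]: (α^3 + α^2 + α + 1)·(α^3 + 1) = α^6 + α^5 + α^4 + α^2 + α + 1.
Reduce using α^6 ≡ α^4 + α^3 + α + 1 (mod α^6 + α^4 + α^3 + α + 1).
Reduced: α^5 + α^3 + α^2.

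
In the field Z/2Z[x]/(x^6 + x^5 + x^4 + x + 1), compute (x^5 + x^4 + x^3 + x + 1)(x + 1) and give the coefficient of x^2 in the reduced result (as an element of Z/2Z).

Multiply in Z/2Z[x]: (x^5 + x^4 + x^3 + x + 1)·(x + 1) = x^6 + x^3 + x^2 + 1.
Reduce using x^6 ≡ x^5 + x^4 + x + 1 (mod x^6 + x^5 + x^4 + x + 1).
Reduced: x^5 + x^4 + x^3 + x^2 + x.

1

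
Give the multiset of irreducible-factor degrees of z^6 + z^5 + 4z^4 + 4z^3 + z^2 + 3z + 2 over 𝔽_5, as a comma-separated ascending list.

1, 2, 3

Write h(z) = z^6 + z^5 + 4z^4 + 4z^3 + z^2 + 3z + 2.
Roots in 𝔽_5: h(0) = 2; h(1) = 1; h(2) = 4; h(3) = 4; h(4) = 0 → root.
Linear factors from roots: (z + 1).
Complete factorization: h(z) = (z + 1)·(z^2 + z + 1)·(z^3 + 4z^2 + 4z + 2).
Factor degrees with multiplicity: 1 + 2 + 3 = 6.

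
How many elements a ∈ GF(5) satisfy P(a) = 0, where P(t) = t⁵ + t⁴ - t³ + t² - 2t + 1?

Evaluate at each of the 5 elements of GF(5):
P(0) = 1; P(1) = 1; P(2) = 1; P(3) = 1; P(4) = 0 → root.
Roots: {4}.

1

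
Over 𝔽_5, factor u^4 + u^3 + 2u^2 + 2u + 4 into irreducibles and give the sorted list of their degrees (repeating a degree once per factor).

1, 1, 2

Write f(u) = u^4 + u^3 + 2u^2 + 2u + 4.
Roots in 𝔽_5: f(0) = 4; f(1) = 0 → root; f(2) = 0 → root; f(3) = 1; f(4) = 4.
Linear factors from roots: (u + 4), (u + 3).
Complete factorization: f(u) = (u + 3)·(u + 4)·(u^2 + 4u + 2).
Factor degrees with multiplicity: 1 + 1 + 2 = 4.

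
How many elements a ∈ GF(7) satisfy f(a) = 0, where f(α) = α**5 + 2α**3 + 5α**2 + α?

Evaluate at each of the 7 elements of GF(7):
f(0) = 0 → root; f(1) = 2; f(2) = 0 → root; f(3) = 2; f(4) = 4; f(5) = 5; f(6) = 1.
Roots: {0, 2}.

2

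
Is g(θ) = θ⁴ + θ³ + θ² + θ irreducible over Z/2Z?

Check for roots in Z/2Z: g(0) = 0 → root; g(1) = 0 → root.
g(0) = 0, so (θ) divides g(θ); g is reducible.

No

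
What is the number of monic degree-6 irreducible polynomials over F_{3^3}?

64566684

x^(27^6) − x is the product of all monic irreducibles of degree dividing 6; Möbius inversion gives N = (1/6) Σ μ(6/d)·27^d.
Divisors of 6: 1, 2, 3, 6; μ(6/d) for each: 1, -1, -1, 1.
Σ = 27^1 − 27^2 − 27^3 + 27^6 = 387400104.
N = 387400104/6 = 64566684.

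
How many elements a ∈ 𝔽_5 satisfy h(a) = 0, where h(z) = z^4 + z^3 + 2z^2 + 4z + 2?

3

Evaluate at each of the 5 elements of 𝔽_5:
h(0) = 2; h(1) = 0 → root; h(2) = 2; h(3) = 0 → root; h(4) = 0 → root.
Roots: {1, 3, 4}.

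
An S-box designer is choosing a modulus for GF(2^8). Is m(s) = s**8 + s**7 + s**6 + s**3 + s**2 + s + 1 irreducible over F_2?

Yes

Check for roots in F_2: m(0) = 1; m(1) = 1.
No roots, so no linear factors.
Monic irreducibles of degree 2 over GF(2): s**2 + s + 1.
None of them divide m (all give nonzero remainder).
Monic irreducibles of degree 3 over GF(2): s**3 + s + 1, s**3 + s**2 + 1.
None of them divide m (all give nonzero remainder).
Monic irreducibles of degree 4 over GF(2): s**4 + s + 1, s**4 + s**3 + 1, s**4 + s**3 + s**2 + s + 1.
None of them divide m (all give nonzero remainder).
No irreducible factor of degree ≤ 4 exists, so m is irreducible over GF(2).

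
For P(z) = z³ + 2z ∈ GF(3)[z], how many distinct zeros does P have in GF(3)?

3

Evaluate at each of the 3 elements of GF(3):
P(0) = 0 → root; P(1) = 0 → root; P(2) = 0 → root.
Roots: {0, 1, 2}.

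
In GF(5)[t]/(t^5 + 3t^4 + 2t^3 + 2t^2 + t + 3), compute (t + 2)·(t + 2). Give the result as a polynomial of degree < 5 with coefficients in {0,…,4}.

Multiply in GF(5)[t]: (t + 2)·(t + 2) = t^2 + 4t + 4.
Reduced: t^2 + 4t + 4.

t^2 + 4t + 4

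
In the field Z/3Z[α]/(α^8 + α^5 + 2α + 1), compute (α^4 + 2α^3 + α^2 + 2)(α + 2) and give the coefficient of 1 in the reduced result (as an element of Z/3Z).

1

Multiply in Z/3Z[α]: (α^4 + 2α^3 + α^2 + 2)·(α + 2) = α^5 + α^4 + 2α^3 + 2α^2 + 2α + 1.
Reduced: α^5 + α^4 + 2α^3 + 2α^2 + 2α + 1.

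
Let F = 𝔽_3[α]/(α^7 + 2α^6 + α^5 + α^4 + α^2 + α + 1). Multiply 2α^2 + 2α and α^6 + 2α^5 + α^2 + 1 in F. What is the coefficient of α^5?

Multiply in 𝔽_3[α]: (2α^2 + 2α)·(α^6 + 2α^5 + α^2 + 1) = 2α^8 + α^6 + 2α^4 + 2α^3 + 2α^2 + 2α.
Reduce using α^7 ≡ α^6 + 2α^5 + 2α^4 + 2α^2 + 2α + 2 (mod α^7 + 2α^6 + α^5 + α^4 + α^2 + α + 1).
Reduced: α^6 + 2α^5 + α^2 + α + 1.

2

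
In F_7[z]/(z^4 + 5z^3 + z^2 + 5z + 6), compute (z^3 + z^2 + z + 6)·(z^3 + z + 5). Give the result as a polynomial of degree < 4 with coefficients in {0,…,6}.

Multiply in F_7[z]: (z^3 + z^2 + z + 6)·(z^3 + z + 5) = z^6 + z^5 + 2z^4 + 5z^3 + 6z^2 + 4z + 2.
Reduce using z^4 ≡ 2z^3 + 6z^2 + 2z + 1 (mod z^4 + 5z^3 + z^2 + 5z + 6).
Reduced: 4z^3 + 6z^2 + 2.

4z^3 + 6z^2 + 2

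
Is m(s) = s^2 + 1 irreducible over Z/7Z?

Yes

Check for roots in Z/7Z: m(0) = 1; m(1) = 2; m(2) = 5; m(3) = 3; m(4) = 3; m(5) = 5; m(6) = 2.
No roots. A degree-2 polynomial over a field with no linear factor is irreducible.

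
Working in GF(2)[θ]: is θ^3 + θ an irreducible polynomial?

No

Write P(θ) = θ^3 + θ.
Check for roots in GF(2): P(0) = 0 → root; P(1) = 0 → root.
P(0) = 0, so (θ) divides P(θ); P is reducible.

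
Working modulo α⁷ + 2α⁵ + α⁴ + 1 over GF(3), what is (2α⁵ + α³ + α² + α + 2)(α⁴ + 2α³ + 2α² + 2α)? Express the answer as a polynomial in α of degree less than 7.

Multiply in GF(3)[α]: (2α⁵ + α³ + α² + α + 2)·(α⁴ + 2α³ + 2α² + 2α) = 2α⁹ + α⁸ + 2α⁷ + α⁶ + 2α⁵ + 2α⁴ + 2α³ + α.
Reduce using α⁷ ≡ α⁵ + 2α⁴ + 2 (mod α⁷ + 2α⁵ + α⁴ + 1).
Reduced: 2α⁵ + α⁴ + 2α³ + α² + 2.

2α^5 + α^4 + 2α^3 + α^2 + 2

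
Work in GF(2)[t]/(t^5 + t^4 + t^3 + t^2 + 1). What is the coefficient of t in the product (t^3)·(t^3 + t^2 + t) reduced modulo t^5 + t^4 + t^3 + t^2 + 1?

Multiply in GF(2)[t]: (t^3)·(t^3 + t^2 + t) = t^6 + t^5 + t^4.
Reduce using t^5 ≡ t^4 + t^3 + t^2 + 1 (mod t^5 + t^4 + t^3 + t^2 + 1).
Reduced: t^3 + t.

1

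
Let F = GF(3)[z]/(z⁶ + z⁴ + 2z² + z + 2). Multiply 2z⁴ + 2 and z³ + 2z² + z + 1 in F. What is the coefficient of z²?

Multiply in GF(3)[z]: (2z⁴ + 2)·(z³ + 2z² + z + 1) = 2z⁷ + z⁶ + 2z⁵ + 2z⁴ + 2z³ + z² + 2z + 2.
Reduce using z⁶ ≡ 2z⁴ + z² + 2z + 1 (mod z⁶ + z⁴ + 2z² + z + 2).
Reduced: z⁴ + z³.

0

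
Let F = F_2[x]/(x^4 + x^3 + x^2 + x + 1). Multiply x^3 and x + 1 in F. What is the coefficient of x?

1

Multiply in F_2[x]: (x^3)·(x + 1) = x^4 + x^3.
Reduce using x^4 ≡ x^3 + x^2 + x + 1 (mod x^4 + x^3 + x^2 + x + 1).
Reduced: x^2 + x + 1.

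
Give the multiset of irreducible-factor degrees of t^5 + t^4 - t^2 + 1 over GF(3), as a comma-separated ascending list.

1, 1, 3

Write f(t) = t^5 + t^4 - t^2 + 1.
Roots in GF(3): f(0) = 1; f(1) = 2; f(2) = 0 → root.
Linear factors from roots: (t + 1).
Complete factorization: f(t) = (t + 1)^2·(t^3 - t^2 + t + 1).
Factor degrees with multiplicity: 1 + 1 + 3 = 5.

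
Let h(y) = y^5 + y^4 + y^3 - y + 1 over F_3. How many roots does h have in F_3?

1

Evaluate at each of the 3 elements of F_3:
h(0) = 1; h(1) = 0 → root; h(2) = 1.
Roots: {1}.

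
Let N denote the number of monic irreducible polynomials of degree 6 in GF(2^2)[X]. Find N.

x^(4^6) − x is the product of all monic irreducibles of degree dividing 6; Möbius inversion gives N = (1/6) Σ μ(6/d)·4^d.
Divisors of 6: 1, 2, 3, 6; μ(6/d) for each: 1, -1, -1, 1.
Σ = 4^1 − 4^2 − 4^3 + 4^6 = 4020.
N = 4020/6 = 670.

670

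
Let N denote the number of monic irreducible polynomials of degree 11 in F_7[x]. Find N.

179756976

x^(7^11) − x is the product of all monic irreducibles of degree dividing 11; Möbius inversion gives N = (1/11) Σ μ(11/d)·7^d.
Divisors of 11: 1, 11; μ(11/d) for each: -1, 1.
Σ = − 7^1 + 7^11 = 1977326736.
N = 1977326736/11 = 179756976.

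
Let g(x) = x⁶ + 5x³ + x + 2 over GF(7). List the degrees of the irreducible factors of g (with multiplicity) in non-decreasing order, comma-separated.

Complete factorization: g(x) = (x⁶ + 5x³ + x + 2).
Factor degrees with multiplicity: 6 = 6.

6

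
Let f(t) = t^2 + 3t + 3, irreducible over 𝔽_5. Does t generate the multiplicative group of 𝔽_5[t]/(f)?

Yes

|GF(5^2)^×| = 5^2 − 1 = 24. Prime factorization: 24 = 2^3·3.
f is primitive ⇔ t has order 24 in GF(5)[t]/(f), i.e. t^(24/q) ≠ 1 for each prime q | 24.
t^(12) mod f = 4.
t^(8) mod f = t + 1.
None equal 1, so t has full order 24; f is primitive.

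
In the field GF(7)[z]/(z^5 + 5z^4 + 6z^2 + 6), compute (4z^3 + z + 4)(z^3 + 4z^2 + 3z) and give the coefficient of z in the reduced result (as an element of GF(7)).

Multiply in GF(7)[z]: (4z^3 + z + 4)·(z^3 + 4z^2 + 3z) = 4z^6 + 2z^5 + 6z^4 + z^3 + 5z^2 + 5z.
Reduce using z^5 ≡ 2z^4 + z^2 + 1 (mod z^5 + 5z^4 + 6z^2 + 6).
Reduced: 5z^4 + 5z^3 + z^2 + 2z + 3.

2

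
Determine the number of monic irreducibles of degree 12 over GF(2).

335

The number of monic irreducibles of degree 12 over GF(2) is (1/12)·Σ_{d∣12} μ(12/d) 2^d.
Divisors of 12: 1, 2, 3, 4, 6, 12; μ(12/d) for each: 0, 1, 0, -1, -1, 1.
Σ = 2^2 − 2^4 − 2^6 + 2^12 = 4020.
N = 4020/12 = 335.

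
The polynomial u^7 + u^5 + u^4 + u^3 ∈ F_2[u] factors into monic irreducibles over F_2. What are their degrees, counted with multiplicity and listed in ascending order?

Write h(u) = u^7 + u^5 + u^4 + u^3.
Roots in F_2: h(0) = 0 → root; h(1) = 0 → root.
Linear factors from roots: (u), (u + 1).
Complete factorization: h(u) = (u + 1)·(u)^3·(u^3 + u^2 + 1).
Factor degrees with multiplicity: 1 + 1 + 1 + 1 + 3 = 7.

1, 1, 1, 1, 3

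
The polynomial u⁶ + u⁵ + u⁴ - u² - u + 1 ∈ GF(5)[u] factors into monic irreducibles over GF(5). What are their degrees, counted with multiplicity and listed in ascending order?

6

Write f(u) = u⁶ + u⁵ + u⁴ - u² - u + 1.
Roots in GF(5): f(0) = 1; f(1) = 2; f(2) = 2; f(3) = 2; f(4) = 2.
Complete factorization: f(u) = (u⁶ + u⁵ + u⁴ - u² - u + 1).
Factor degrees with multiplicity: 6 = 6.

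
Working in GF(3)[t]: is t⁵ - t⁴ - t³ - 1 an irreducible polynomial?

Yes

Write f(t) = t⁵ - t⁴ - t³ - 1.
Check for roots in GF(3): f(0) = 2; f(1) = 1; f(2) = 1.
No roots, so no linear factors.
Monic irreducibles of degree 2 over GF(3): t² + 1, t² + t - 1, t² - t - 1.
None of them divide f (all give nonzero remainder).
No irreducible factor of degree ≤ 2 exists, so f is irreducible over GF(3).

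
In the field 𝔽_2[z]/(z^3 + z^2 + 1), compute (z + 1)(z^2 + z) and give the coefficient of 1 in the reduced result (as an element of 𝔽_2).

Multiply in 𝔽_2[z]: (z + 1)·(z^2 + z) = z^3 + z.
Reduce using z^3 ≡ z^2 + 1 (mod z^3 + z^2 + 1).
Reduced: z^2 + z + 1.

1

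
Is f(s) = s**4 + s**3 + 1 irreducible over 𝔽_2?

Yes

Check for roots in 𝔽_2: f(0) = 1; f(1) = 1.
No roots, so no linear factors.
Monic irreducibles of degree 2 over GF(2): s**2 + s + 1.
None of them divide f (all give nonzero remainder).
No irreducible factor of degree ≤ 2 exists, so f is irreducible over GF(2).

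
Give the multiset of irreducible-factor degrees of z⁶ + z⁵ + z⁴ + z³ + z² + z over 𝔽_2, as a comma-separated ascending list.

1, 1, 2, 2

Write h(z) = z⁶ + z⁵ + z⁴ + z³ + z² + z.
Roots in 𝔽_2: h(0) = 0 → root; h(1) = 0 → root.
Linear factors from roots: (z), (z + 1).
Complete factorization: h(z) = (z)·(z + 1)·(z² + z + 1)^2.
Factor degrees with multiplicity: 1 + 1 + 2 + 2 = 6.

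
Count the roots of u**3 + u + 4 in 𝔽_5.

0

Write f(u) = u**3 + u + 4.
Evaluate at each of the 5 elements of 𝔽_5:
f(0) = 4; f(1) = 1; f(2) = 4; f(3) = 4; f(4) = 2.
No element is a root.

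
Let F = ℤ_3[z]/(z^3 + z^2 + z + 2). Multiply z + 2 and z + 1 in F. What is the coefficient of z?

0

Multiply in ℤ_3[z]: (z + 2)·(z + 1) = z^2 + 2.
Reduced: z^2 + 2.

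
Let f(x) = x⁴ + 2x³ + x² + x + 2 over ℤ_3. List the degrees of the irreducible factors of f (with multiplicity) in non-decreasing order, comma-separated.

4

Roots in ℤ_3: f(0) = 2; f(1) = 1; f(2) = 1.
Complete factorization: f(x) = (x⁴ + 2x³ + x² + x + 2).
Factor degrees with multiplicity: 4 = 4.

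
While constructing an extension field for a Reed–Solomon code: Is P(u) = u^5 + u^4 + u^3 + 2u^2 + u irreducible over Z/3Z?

No

Check for roots in Z/3Z: P(0) = 0 → root; P(1) = 0 → root; P(2) = 0 → root.
P(0) = 0, so (u) divides P(u); P is reducible.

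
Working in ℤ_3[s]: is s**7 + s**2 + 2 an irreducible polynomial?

Yes

Write P(s) = s**7 + s**2 + 2.
Check for roots in ℤ_3: P(0) = 2; P(1) = 1; P(2) = 2.
No roots, so no linear factors.
Monic irreducibles of degree 2 over GF(3): s**2 + 1, s**2 + s + 2, s**2 + 2s + 2.
None of them divide P (all give nonzero remainder).
Degree-3 irreducible divisors: test the 8 monic irreducibles of degree 3 over GF(3).
None of them divide P (all give nonzero remainder).
No irreducible factor of degree ≤ 3 exists, so P is irreducible over GF(3).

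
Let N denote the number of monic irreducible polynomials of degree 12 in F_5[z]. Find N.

20343700

Gauss's count: N_{5}(12) = (1/12) Σ_{d|12} μ(12/d)·5^d.
Divisors of 12: 1, 2, 3, 4, 6, 12; μ(12/d) for each: 0, 1, 0, -1, -1, 1.
Σ = 5^2 − 5^4 − 5^6 + 5^12 = 244124400.
N = 244124400/12 = 20343700.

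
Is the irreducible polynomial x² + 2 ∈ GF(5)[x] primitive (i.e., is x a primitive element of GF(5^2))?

No

Write f(x) = x² + 2.
|GF(5^2)^×| = 5^2 − 1 = 24. Prime factorization: 24 = 2^3·3.
f is primitive ⇔ x has order 24 in GF(5)[x]/(f), i.e. x^(24/q) ≠ 1 for each prime q | 24.
x^(12) mod f = 4.
x^(8) mod f = 1
Since x^(8) = 1, the order of x divides 8 < 24; not primitive.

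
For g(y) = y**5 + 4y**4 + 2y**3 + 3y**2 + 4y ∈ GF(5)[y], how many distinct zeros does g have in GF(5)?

Evaluate at each of the 5 elements of GF(5):
g(0) = 0 → root; g(1) = 4; g(2) = 2; g(3) = 0 → root; g(4) = 0 → root.
Roots: {0, 3, 4}.

3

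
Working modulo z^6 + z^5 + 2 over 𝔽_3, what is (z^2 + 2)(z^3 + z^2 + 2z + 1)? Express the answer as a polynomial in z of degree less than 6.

Multiply in 𝔽_3[z]: (z^2 + 2)·(z^3 + z^2 + 2z + 1) = z^5 + z^4 + z^3 + z + 2.
Reduced: z^5 + z^4 + z^3 + z + 2.

z^5 + z^4 + z^3 + z + 2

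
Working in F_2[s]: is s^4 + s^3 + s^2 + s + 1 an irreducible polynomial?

Yes

Write f(s) = s^4 + s^3 + s^2 + s + 1.
Check for roots in F_2: f(0) = 1; f(1) = 1.
No roots, so no linear factors.
Monic irreducibles of degree 2 over GF(2): s^2 + s + 1.
None of them divide f (all give nonzero remainder).
No irreducible factor of degree ≤ 2 exists, so f is irreducible over GF(2).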